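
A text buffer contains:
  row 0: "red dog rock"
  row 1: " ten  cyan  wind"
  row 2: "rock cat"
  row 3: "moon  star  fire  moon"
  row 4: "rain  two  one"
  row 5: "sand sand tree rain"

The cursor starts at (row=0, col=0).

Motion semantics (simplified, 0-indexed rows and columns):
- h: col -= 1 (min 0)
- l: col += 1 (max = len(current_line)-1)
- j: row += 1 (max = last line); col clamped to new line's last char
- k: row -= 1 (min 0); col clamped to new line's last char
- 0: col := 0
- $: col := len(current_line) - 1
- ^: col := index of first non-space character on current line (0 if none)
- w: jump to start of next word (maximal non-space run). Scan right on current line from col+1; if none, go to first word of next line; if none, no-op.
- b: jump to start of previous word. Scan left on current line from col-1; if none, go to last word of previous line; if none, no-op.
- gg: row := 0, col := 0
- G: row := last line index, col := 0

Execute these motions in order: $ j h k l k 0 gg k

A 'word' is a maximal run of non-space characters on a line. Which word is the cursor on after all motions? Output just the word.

After 1 ($): row=0 col=11 char='k'
After 2 (j): row=1 col=11 char='_'
After 3 (h): row=1 col=10 char='_'
After 4 (k): row=0 col=10 char='c'
After 5 (l): row=0 col=11 char='k'
After 6 (k): row=0 col=11 char='k'
After 7 (0): row=0 col=0 char='r'
After 8 (gg): row=0 col=0 char='r'
After 9 (k): row=0 col=0 char='r'

Answer: red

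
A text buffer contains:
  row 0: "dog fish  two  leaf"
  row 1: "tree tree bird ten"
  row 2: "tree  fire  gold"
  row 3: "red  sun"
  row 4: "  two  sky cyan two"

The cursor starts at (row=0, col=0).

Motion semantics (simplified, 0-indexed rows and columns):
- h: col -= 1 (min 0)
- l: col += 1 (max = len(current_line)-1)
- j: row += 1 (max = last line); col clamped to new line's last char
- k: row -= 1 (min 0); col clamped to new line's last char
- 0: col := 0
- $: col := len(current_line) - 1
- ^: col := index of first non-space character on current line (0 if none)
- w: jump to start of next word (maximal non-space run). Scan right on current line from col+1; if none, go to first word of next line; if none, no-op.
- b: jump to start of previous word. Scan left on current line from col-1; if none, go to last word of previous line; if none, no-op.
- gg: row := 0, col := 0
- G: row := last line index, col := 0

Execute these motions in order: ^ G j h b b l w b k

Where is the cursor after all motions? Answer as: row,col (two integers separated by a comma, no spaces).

Answer: 2,0

Derivation:
After 1 (^): row=0 col=0 char='d'
After 2 (G): row=4 col=0 char='_'
After 3 (j): row=4 col=0 char='_'
After 4 (h): row=4 col=0 char='_'
After 5 (b): row=3 col=5 char='s'
After 6 (b): row=3 col=0 char='r'
After 7 (l): row=3 col=1 char='e'
After 8 (w): row=3 col=5 char='s'
After 9 (b): row=3 col=0 char='r'
After 10 (k): row=2 col=0 char='t'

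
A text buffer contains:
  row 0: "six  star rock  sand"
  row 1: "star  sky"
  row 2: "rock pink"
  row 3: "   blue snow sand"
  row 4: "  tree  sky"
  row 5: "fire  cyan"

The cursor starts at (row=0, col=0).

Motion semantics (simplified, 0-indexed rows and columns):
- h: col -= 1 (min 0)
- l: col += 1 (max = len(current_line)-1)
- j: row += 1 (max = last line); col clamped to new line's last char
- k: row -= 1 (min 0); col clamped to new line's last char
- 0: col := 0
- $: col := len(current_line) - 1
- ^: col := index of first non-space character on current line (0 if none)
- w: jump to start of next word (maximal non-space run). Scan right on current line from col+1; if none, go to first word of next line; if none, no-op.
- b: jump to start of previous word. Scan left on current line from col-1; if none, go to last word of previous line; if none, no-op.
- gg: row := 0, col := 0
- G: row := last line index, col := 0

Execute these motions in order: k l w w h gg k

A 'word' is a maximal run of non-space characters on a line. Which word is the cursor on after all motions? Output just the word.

Answer: six

Derivation:
After 1 (k): row=0 col=0 char='s'
After 2 (l): row=0 col=1 char='i'
After 3 (w): row=0 col=5 char='s'
After 4 (w): row=0 col=10 char='r'
After 5 (h): row=0 col=9 char='_'
After 6 (gg): row=0 col=0 char='s'
After 7 (k): row=0 col=0 char='s'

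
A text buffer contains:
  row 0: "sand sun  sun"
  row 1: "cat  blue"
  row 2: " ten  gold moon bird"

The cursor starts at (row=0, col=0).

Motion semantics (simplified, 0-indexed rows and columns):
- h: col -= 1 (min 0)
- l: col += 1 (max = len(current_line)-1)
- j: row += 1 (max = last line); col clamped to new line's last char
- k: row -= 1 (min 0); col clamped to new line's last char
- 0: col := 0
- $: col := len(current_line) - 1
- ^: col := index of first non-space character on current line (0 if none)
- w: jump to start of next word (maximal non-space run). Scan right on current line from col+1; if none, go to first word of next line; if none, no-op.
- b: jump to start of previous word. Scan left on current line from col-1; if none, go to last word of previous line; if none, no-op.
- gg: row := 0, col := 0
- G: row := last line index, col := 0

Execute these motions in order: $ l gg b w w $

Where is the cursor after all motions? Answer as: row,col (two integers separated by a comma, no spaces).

After 1 ($): row=0 col=12 char='n'
After 2 (l): row=0 col=12 char='n'
After 3 (gg): row=0 col=0 char='s'
After 4 (b): row=0 col=0 char='s'
After 5 (w): row=0 col=5 char='s'
After 6 (w): row=0 col=10 char='s'
After 7 ($): row=0 col=12 char='n'

Answer: 0,12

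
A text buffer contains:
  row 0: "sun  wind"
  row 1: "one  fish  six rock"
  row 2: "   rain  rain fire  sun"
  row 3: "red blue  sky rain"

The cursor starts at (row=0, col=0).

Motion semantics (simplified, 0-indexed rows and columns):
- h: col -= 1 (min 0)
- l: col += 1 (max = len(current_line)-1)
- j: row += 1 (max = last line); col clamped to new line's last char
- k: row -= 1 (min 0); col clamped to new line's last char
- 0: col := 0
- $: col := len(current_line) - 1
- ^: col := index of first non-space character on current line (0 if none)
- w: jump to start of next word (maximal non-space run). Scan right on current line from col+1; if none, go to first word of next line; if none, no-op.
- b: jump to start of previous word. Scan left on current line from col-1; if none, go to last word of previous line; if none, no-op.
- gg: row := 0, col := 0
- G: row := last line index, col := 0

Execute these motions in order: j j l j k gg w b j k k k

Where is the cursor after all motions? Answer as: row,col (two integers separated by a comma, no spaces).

Answer: 0,0

Derivation:
After 1 (j): row=1 col=0 char='o'
After 2 (j): row=2 col=0 char='_'
After 3 (l): row=2 col=1 char='_'
After 4 (j): row=3 col=1 char='e'
After 5 (k): row=2 col=1 char='_'
After 6 (gg): row=0 col=0 char='s'
After 7 (w): row=0 col=5 char='w'
After 8 (b): row=0 col=0 char='s'
After 9 (j): row=1 col=0 char='o'
After 10 (k): row=0 col=0 char='s'
After 11 (k): row=0 col=0 char='s'
After 12 (k): row=0 col=0 char='s'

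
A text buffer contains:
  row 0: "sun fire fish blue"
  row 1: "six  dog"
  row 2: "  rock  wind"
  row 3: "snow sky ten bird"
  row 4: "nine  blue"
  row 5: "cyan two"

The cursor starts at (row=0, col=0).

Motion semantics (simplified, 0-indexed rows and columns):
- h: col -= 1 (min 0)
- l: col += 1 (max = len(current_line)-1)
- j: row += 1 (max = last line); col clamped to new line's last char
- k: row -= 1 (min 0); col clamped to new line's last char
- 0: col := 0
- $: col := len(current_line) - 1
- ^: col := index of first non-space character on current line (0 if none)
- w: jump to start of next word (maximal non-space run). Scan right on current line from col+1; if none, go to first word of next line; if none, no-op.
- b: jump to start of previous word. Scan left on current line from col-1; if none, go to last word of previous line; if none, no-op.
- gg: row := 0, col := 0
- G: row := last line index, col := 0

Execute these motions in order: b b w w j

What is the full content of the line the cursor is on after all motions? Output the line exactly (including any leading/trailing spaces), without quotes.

Answer: six  dog

Derivation:
After 1 (b): row=0 col=0 char='s'
After 2 (b): row=0 col=0 char='s'
After 3 (w): row=0 col=4 char='f'
After 4 (w): row=0 col=9 char='f'
After 5 (j): row=1 col=7 char='g'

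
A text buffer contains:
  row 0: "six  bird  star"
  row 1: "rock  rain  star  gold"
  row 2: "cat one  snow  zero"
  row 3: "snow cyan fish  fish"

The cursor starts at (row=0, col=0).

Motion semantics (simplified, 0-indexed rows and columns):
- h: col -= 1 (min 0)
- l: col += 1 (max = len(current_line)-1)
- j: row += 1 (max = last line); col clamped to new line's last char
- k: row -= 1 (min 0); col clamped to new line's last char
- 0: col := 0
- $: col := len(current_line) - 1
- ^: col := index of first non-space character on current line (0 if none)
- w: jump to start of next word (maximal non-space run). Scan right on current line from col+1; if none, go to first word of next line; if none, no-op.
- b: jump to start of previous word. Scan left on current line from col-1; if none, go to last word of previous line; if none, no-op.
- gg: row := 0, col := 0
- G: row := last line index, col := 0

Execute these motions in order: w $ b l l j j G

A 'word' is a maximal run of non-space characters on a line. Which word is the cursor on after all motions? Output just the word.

Answer: snow

Derivation:
After 1 (w): row=0 col=5 char='b'
After 2 ($): row=0 col=14 char='r'
After 3 (b): row=0 col=11 char='s'
After 4 (l): row=0 col=12 char='t'
After 5 (l): row=0 col=13 char='a'
After 6 (j): row=1 col=13 char='t'
After 7 (j): row=2 col=13 char='_'
After 8 (G): row=3 col=0 char='s'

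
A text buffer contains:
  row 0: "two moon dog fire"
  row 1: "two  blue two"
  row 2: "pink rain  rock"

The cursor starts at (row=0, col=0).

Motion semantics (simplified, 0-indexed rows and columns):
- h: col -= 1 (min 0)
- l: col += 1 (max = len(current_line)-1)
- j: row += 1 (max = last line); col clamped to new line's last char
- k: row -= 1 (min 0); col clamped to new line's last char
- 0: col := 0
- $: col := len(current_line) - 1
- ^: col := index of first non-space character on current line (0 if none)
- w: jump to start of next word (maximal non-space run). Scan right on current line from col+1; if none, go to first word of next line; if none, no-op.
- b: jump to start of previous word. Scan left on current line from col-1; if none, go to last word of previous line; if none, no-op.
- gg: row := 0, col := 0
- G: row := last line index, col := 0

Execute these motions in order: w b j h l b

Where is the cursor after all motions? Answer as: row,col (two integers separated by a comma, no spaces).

After 1 (w): row=0 col=4 char='m'
After 2 (b): row=0 col=0 char='t'
After 3 (j): row=1 col=0 char='t'
After 4 (h): row=1 col=0 char='t'
After 5 (l): row=1 col=1 char='w'
After 6 (b): row=1 col=0 char='t'

Answer: 1,0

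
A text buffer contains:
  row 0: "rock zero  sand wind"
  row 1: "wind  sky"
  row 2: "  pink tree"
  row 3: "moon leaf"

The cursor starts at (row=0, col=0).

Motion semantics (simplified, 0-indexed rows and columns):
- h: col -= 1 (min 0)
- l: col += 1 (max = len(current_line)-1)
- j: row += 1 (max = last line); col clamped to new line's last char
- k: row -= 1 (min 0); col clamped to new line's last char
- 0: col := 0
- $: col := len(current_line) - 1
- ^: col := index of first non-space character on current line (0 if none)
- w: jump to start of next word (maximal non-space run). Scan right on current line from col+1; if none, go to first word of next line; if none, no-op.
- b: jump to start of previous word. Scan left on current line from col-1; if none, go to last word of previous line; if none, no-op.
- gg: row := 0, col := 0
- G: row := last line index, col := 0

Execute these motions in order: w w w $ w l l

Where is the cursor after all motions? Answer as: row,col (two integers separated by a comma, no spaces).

After 1 (w): row=0 col=5 char='z'
After 2 (w): row=0 col=11 char='s'
After 3 (w): row=0 col=16 char='w'
After 4 ($): row=0 col=19 char='d'
After 5 (w): row=1 col=0 char='w'
After 6 (l): row=1 col=1 char='i'
After 7 (l): row=1 col=2 char='n'

Answer: 1,2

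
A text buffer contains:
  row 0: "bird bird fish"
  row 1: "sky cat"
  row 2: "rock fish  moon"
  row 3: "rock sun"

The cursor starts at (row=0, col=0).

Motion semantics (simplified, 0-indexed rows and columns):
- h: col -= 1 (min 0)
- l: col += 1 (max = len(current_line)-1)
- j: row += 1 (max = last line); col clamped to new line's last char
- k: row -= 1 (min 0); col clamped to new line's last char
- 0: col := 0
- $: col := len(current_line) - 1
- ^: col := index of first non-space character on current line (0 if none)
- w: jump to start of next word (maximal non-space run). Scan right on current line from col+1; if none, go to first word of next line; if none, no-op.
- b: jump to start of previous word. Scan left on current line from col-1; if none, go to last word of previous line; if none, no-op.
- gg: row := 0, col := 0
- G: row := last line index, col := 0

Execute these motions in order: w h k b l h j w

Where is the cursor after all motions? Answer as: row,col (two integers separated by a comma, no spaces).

Answer: 1,4

Derivation:
After 1 (w): row=0 col=5 char='b'
After 2 (h): row=0 col=4 char='_'
After 3 (k): row=0 col=4 char='_'
After 4 (b): row=0 col=0 char='b'
After 5 (l): row=0 col=1 char='i'
After 6 (h): row=0 col=0 char='b'
After 7 (j): row=1 col=0 char='s'
After 8 (w): row=1 col=4 char='c'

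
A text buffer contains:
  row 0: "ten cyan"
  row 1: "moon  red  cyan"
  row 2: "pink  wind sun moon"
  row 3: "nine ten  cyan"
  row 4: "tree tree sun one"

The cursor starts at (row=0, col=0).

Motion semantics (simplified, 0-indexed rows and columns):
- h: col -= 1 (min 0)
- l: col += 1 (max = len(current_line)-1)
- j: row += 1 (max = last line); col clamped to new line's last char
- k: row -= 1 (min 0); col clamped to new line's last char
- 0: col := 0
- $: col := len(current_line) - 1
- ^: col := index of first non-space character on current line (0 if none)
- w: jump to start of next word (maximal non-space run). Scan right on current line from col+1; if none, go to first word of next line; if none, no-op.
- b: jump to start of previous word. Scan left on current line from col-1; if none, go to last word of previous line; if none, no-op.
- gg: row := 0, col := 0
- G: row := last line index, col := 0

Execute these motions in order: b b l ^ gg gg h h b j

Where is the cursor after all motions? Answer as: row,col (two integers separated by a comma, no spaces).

Answer: 1,0

Derivation:
After 1 (b): row=0 col=0 char='t'
After 2 (b): row=0 col=0 char='t'
After 3 (l): row=0 col=1 char='e'
After 4 (^): row=0 col=0 char='t'
After 5 (gg): row=0 col=0 char='t'
After 6 (gg): row=0 col=0 char='t'
After 7 (h): row=0 col=0 char='t'
After 8 (h): row=0 col=0 char='t'
After 9 (b): row=0 col=0 char='t'
After 10 (j): row=1 col=0 char='m'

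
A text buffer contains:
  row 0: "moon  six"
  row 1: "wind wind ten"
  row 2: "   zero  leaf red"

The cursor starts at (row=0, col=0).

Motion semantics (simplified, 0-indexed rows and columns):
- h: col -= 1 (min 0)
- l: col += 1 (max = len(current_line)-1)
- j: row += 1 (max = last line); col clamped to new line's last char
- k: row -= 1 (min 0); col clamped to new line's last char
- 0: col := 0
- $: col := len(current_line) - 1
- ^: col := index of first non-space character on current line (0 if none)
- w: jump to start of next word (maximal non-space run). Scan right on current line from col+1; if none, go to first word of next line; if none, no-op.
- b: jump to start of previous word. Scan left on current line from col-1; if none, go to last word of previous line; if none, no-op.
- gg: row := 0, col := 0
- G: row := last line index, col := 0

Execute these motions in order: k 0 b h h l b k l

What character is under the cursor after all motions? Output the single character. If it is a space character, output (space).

Answer: o

Derivation:
After 1 (k): row=0 col=0 char='m'
After 2 (0): row=0 col=0 char='m'
After 3 (b): row=0 col=0 char='m'
After 4 (h): row=0 col=0 char='m'
After 5 (h): row=0 col=0 char='m'
After 6 (l): row=0 col=1 char='o'
After 7 (b): row=0 col=0 char='m'
After 8 (k): row=0 col=0 char='m'
After 9 (l): row=0 col=1 char='o'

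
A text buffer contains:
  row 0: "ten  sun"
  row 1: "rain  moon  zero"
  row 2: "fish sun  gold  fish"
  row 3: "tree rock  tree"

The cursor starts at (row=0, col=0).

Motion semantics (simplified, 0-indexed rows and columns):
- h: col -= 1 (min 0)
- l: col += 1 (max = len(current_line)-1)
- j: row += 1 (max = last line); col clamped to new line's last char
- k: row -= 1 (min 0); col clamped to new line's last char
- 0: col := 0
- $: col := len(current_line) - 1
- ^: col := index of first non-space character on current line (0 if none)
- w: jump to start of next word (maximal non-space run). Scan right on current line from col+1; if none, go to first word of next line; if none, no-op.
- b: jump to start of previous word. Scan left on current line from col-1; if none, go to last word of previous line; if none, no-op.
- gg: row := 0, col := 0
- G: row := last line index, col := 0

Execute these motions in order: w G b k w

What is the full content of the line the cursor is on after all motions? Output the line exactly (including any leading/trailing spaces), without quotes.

Answer: fish sun  gold  fish

Derivation:
After 1 (w): row=0 col=5 char='s'
After 2 (G): row=3 col=0 char='t'
After 3 (b): row=2 col=16 char='f'
After 4 (k): row=1 col=15 char='o'
After 5 (w): row=2 col=0 char='f'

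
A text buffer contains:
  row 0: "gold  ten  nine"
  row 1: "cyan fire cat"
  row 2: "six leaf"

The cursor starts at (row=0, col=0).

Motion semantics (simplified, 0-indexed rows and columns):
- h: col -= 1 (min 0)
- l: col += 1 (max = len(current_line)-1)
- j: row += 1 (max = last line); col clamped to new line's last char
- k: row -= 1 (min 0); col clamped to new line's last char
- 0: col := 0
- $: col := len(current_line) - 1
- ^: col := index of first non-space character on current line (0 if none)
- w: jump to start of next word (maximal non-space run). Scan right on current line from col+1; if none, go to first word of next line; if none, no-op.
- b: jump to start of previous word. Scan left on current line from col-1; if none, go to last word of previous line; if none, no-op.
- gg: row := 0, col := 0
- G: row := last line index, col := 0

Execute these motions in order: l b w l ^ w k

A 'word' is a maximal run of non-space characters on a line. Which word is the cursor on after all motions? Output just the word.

After 1 (l): row=0 col=1 char='o'
After 2 (b): row=0 col=0 char='g'
After 3 (w): row=0 col=6 char='t'
After 4 (l): row=0 col=7 char='e'
After 5 (^): row=0 col=0 char='g'
After 6 (w): row=0 col=6 char='t'
After 7 (k): row=0 col=6 char='t'

Answer: ten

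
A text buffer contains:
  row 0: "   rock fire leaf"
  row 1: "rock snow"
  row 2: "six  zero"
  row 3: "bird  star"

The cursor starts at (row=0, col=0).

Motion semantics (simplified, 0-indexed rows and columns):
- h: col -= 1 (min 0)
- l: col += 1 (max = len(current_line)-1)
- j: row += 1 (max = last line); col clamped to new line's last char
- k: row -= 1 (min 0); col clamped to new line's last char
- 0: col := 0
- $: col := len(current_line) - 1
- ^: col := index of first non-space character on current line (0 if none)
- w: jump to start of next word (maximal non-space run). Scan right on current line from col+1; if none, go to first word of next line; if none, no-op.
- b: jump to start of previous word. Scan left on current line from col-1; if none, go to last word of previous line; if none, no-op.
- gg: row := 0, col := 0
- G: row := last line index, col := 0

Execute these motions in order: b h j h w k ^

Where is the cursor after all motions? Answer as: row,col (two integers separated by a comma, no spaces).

After 1 (b): row=0 col=0 char='_'
After 2 (h): row=0 col=0 char='_'
After 3 (j): row=1 col=0 char='r'
After 4 (h): row=1 col=0 char='r'
After 5 (w): row=1 col=5 char='s'
After 6 (k): row=0 col=5 char='c'
After 7 (^): row=0 col=3 char='r'

Answer: 0,3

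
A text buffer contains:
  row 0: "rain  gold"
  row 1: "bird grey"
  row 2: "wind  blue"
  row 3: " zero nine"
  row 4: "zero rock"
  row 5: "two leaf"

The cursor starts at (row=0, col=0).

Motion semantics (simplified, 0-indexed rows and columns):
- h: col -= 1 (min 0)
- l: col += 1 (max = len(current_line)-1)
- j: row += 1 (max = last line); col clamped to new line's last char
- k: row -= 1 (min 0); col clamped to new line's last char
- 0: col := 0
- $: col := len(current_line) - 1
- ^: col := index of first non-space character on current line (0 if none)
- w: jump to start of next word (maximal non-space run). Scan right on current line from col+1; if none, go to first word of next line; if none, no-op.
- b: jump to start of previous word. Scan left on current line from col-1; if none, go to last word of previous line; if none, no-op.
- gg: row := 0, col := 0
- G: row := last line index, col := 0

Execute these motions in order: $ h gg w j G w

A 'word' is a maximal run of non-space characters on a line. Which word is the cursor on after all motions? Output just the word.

Answer: leaf

Derivation:
After 1 ($): row=0 col=9 char='d'
After 2 (h): row=0 col=8 char='l'
After 3 (gg): row=0 col=0 char='r'
After 4 (w): row=0 col=6 char='g'
After 5 (j): row=1 col=6 char='r'
After 6 (G): row=5 col=0 char='t'
After 7 (w): row=5 col=4 char='l'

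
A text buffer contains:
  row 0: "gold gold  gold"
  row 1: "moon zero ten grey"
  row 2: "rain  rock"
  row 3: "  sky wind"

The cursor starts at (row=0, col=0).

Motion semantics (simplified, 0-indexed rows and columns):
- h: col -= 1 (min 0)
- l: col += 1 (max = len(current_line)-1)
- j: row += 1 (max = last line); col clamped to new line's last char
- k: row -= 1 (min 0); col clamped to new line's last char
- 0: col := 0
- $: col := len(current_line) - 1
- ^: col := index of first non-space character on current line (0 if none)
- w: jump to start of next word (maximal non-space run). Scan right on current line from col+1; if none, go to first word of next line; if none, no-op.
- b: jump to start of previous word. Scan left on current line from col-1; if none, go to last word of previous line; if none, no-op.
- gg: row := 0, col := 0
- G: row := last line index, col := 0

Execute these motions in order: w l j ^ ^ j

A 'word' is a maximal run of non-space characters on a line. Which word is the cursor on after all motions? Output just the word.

Answer: rain

Derivation:
After 1 (w): row=0 col=5 char='g'
After 2 (l): row=0 col=6 char='o'
After 3 (j): row=1 col=6 char='e'
After 4 (^): row=1 col=0 char='m'
After 5 (^): row=1 col=0 char='m'
After 6 (j): row=2 col=0 char='r'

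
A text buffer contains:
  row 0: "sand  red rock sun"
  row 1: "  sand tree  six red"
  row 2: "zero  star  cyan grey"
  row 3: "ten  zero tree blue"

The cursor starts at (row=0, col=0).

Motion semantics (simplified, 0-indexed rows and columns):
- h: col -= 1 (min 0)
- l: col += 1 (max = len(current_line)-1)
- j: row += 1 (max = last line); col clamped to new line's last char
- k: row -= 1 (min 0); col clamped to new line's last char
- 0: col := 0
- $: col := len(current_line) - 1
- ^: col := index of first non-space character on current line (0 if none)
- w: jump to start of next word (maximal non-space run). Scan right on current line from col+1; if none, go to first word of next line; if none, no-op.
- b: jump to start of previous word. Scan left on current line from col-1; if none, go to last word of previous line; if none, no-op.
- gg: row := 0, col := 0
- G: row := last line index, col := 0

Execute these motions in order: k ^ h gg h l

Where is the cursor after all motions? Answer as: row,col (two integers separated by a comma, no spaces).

After 1 (k): row=0 col=0 char='s'
After 2 (^): row=0 col=0 char='s'
After 3 (h): row=0 col=0 char='s'
After 4 (gg): row=0 col=0 char='s'
After 5 (h): row=0 col=0 char='s'
After 6 (l): row=0 col=1 char='a'

Answer: 0,1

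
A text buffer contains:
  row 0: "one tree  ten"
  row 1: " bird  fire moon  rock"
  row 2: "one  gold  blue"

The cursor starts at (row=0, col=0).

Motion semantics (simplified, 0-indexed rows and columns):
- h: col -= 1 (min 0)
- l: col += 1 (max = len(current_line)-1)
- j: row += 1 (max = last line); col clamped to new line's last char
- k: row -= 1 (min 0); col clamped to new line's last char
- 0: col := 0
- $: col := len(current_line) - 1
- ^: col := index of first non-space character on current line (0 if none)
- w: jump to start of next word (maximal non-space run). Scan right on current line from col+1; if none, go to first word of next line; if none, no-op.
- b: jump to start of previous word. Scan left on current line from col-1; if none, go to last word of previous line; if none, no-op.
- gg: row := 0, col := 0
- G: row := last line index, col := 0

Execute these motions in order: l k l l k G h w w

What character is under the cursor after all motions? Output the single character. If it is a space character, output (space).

Answer: b

Derivation:
After 1 (l): row=0 col=1 char='n'
After 2 (k): row=0 col=1 char='n'
After 3 (l): row=0 col=2 char='e'
After 4 (l): row=0 col=3 char='_'
After 5 (k): row=0 col=3 char='_'
After 6 (G): row=2 col=0 char='o'
After 7 (h): row=2 col=0 char='o'
After 8 (w): row=2 col=5 char='g'
After 9 (w): row=2 col=11 char='b'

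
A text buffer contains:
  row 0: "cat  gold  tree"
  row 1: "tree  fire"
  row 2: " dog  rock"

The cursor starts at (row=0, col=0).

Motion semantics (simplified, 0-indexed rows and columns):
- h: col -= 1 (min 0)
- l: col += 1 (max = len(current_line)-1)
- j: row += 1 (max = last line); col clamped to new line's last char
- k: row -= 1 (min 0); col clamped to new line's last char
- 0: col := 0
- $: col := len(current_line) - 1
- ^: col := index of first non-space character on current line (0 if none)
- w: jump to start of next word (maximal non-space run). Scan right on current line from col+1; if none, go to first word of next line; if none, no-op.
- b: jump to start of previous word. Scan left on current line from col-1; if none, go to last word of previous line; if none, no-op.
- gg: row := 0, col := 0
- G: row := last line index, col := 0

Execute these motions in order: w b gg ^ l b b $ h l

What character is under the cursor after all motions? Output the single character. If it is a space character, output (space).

Answer: e

Derivation:
After 1 (w): row=0 col=5 char='g'
After 2 (b): row=0 col=0 char='c'
After 3 (gg): row=0 col=0 char='c'
After 4 (^): row=0 col=0 char='c'
After 5 (l): row=0 col=1 char='a'
After 6 (b): row=0 col=0 char='c'
After 7 (b): row=0 col=0 char='c'
After 8 ($): row=0 col=14 char='e'
After 9 (h): row=0 col=13 char='e'
After 10 (l): row=0 col=14 char='e'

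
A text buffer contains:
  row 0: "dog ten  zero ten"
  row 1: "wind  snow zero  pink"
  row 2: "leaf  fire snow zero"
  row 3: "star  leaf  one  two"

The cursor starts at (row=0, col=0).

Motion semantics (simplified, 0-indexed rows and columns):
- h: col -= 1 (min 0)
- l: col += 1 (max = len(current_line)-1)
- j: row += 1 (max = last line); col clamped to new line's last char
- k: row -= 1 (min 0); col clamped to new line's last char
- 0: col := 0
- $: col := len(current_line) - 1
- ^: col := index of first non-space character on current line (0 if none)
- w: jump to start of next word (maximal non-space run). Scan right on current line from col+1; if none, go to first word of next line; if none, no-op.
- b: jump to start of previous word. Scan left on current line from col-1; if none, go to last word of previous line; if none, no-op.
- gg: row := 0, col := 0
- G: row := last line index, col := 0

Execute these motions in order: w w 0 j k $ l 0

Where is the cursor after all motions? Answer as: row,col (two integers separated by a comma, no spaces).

After 1 (w): row=0 col=4 char='t'
After 2 (w): row=0 col=9 char='z'
After 3 (0): row=0 col=0 char='d'
After 4 (j): row=1 col=0 char='w'
After 5 (k): row=0 col=0 char='d'
After 6 ($): row=0 col=16 char='n'
After 7 (l): row=0 col=16 char='n'
After 8 (0): row=0 col=0 char='d'

Answer: 0,0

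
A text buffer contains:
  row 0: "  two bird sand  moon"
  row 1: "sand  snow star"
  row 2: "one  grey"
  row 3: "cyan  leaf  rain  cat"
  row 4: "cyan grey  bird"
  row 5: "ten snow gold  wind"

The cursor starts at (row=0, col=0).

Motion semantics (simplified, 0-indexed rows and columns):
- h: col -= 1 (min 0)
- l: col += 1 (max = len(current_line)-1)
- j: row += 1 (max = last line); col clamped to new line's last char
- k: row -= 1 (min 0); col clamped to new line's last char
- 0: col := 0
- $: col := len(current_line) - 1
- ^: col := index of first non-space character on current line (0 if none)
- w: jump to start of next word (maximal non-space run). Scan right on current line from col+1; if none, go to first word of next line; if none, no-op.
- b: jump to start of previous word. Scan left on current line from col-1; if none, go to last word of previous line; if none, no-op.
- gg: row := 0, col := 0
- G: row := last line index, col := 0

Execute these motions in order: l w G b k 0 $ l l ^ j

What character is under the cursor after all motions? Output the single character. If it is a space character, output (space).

After 1 (l): row=0 col=1 char='_'
After 2 (w): row=0 col=2 char='t'
After 3 (G): row=5 col=0 char='t'
After 4 (b): row=4 col=11 char='b'
After 5 (k): row=3 col=11 char='_'
After 6 (0): row=3 col=0 char='c'
After 7 ($): row=3 col=20 char='t'
After 8 (l): row=3 col=20 char='t'
After 9 (l): row=3 col=20 char='t'
After 10 (^): row=3 col=0 char='c'
After 11 (j): row=4 col=0 char='c'

Answer: c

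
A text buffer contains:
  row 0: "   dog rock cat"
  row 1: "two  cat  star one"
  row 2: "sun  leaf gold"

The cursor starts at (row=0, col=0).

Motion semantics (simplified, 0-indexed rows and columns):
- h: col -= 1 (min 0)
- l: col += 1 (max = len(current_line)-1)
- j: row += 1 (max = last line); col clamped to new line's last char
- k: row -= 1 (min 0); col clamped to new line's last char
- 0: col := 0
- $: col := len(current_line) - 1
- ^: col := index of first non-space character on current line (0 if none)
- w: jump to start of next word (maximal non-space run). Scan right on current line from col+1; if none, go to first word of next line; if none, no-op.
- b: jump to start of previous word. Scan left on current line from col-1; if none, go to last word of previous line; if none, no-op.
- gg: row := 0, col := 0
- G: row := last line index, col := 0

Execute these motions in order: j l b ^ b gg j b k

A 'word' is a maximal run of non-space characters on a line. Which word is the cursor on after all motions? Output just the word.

After 1 (j): row=1 col=0 char='t'
After 2 (l): row=1 col=1 char='w'
After 3 (b): row=1 col=0 char='t'
After 4 (^): row=1 col=0 char='t'
After 5 (b): row=0 col=12 char='c'
After 6 (gg): row=0 col=0 char='_'
After 7 (j): row=1 col=0 char='t'
After 8 (b): row=0 col=12 char='c'
After 9 (k): row=0 col=12 char='c'

Answer: cat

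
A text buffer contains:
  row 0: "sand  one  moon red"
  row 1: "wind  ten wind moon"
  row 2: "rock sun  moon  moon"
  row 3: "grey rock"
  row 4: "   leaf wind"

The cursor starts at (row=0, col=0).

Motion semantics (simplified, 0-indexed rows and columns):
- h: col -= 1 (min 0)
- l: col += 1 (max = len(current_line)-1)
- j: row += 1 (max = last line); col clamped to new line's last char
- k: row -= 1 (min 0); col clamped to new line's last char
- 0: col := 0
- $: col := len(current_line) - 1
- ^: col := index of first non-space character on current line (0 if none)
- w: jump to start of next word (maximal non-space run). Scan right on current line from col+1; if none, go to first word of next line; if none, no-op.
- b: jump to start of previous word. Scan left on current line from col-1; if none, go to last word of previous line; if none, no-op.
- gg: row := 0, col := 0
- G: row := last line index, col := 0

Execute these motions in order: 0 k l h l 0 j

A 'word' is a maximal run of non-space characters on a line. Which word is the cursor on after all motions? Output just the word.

After 1 (0): row=0 col=0 char='s'
After 2 (k): row=0 col=0 char='s'
After 3 (l): row=0 col=1 char='a'
After 4 (h): row=0 col=0 char='s'
After 5 (l): row=0 col=1 char='a'
After 6 (0): row=0 col=0 char='s'
After 7 (j): row=1 col=0 char='w'

Answer: wind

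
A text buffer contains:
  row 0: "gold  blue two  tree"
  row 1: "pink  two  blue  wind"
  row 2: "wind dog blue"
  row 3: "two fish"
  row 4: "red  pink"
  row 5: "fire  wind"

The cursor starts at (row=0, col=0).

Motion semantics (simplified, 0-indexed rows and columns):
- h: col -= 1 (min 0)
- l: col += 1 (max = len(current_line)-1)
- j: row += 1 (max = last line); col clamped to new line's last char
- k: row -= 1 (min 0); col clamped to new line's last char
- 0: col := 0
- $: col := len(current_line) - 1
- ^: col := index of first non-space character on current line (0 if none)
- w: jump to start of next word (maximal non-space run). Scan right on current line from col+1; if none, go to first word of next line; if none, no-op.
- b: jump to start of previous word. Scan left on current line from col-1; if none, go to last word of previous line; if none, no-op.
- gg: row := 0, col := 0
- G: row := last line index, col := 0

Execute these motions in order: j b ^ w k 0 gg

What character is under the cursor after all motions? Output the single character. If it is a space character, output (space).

Answer: g

Derivation:
After 1 (j): row=1 col=0 char='p'
After 2 (b): row=0 col=16 char='t'
After 3 (^): row=0 col=0 char='g'
After 4 (w): row=0 col=6 char='b'
After 5 (k): row=0 col=6 char='b'
After 6 (0): row=0 col=0 char='g'
After 7 (gg): row=0 col=0 char='g'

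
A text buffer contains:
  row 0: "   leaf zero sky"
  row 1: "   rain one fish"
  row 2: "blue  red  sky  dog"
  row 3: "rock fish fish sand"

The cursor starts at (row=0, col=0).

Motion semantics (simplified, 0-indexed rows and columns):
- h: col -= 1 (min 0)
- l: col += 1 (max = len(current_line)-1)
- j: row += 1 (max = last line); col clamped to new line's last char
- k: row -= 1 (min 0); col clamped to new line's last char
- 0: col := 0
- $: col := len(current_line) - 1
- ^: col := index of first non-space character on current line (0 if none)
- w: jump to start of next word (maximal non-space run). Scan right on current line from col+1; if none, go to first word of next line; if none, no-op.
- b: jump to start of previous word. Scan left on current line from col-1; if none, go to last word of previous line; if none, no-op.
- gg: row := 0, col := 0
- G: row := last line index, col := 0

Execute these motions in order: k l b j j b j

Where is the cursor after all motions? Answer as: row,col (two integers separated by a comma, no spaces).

Answer: 3,0

Derivation:
After 1 (k): row=0 col=0 char='_'
After 2 (l): row=0 col=1 char='_'
After 3 (b): row=0 col=1 char='_'
After 4 (j): row=1 col=1 char='_'
After 5 (j): row=2 col=1 char='l'
After 6 (b): row=2 col=0 char='b'
After 7 (j): row=3 col=0 char='r'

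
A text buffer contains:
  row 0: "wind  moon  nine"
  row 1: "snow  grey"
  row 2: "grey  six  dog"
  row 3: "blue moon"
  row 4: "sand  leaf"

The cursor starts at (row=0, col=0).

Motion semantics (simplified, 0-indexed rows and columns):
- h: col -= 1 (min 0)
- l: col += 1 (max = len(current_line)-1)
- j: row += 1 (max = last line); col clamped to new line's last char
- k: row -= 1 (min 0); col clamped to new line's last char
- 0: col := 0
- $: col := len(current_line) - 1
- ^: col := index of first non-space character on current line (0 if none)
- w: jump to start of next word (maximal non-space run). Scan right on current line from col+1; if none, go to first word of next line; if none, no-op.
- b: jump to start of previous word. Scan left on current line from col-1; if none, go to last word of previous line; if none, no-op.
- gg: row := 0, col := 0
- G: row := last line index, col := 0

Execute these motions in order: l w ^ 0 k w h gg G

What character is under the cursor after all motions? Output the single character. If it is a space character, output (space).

After 1 (l): row=0 col=1 char='i'
After 2 (w): row=0 col=6 char='m'
After 3 (^): row=0 col=0 char='w'
After 4 (0): row=0 col=0 char='w'
After 5 (k): row=0 col=0 char='w'
After 6 (w): row=0 col=6 char='m'
After 7 (h): row=0 col=5 char='_'
After 8 (gg): row=0 col=0 char='w'
After 9 (G): row=4 col=0 char='s'

Answer: s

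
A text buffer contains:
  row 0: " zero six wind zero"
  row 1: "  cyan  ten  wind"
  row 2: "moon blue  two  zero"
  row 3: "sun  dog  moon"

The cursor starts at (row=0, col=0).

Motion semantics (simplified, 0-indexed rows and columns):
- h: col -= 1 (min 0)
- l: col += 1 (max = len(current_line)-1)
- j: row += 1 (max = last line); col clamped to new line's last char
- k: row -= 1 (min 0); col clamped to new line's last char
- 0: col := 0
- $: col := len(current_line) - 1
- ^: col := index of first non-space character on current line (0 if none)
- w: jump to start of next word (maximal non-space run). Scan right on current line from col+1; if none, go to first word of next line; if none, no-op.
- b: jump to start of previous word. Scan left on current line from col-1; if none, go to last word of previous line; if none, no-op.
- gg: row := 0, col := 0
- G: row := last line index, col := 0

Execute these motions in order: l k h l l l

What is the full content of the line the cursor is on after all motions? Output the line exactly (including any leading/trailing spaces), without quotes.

Answer:  zero six wind zero

Derivation:
After 1 (l): row=0 col=1 char='z'
After 2 (k): row=0 col=1 char='z'
After 3 (h): row=0 col=0 char='_'
After 4 (l): row=0 col=1 char='z'
After 5 (l): row=0 col=2 char='e'
After 6 (l): row=0 col=3 char='r'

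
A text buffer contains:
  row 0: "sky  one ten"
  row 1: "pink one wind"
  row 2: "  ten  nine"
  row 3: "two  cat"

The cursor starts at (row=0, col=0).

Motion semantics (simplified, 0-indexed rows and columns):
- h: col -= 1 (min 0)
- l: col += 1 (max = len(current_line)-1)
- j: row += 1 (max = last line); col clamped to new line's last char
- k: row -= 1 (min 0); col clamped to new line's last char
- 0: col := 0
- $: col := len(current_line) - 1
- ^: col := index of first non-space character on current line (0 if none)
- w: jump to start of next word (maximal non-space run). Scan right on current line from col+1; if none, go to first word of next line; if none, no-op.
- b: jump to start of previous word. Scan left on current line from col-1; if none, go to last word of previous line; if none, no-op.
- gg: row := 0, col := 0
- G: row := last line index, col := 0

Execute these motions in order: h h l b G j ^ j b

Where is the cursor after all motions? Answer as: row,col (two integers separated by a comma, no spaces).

Answer: 2,7

Derivation:
After 1 (h): row=0 col=0 char='s'
After 2 (h): row=0 col=0 char='s'
After 3 (l): row=0 col=1 char='k'
After 4 (b): row=0 col=0 char='s'
After 5 (G): row=3 col=0 char='t'
After 6 (j): row=3 col=0 char='t'
After 7 (^): row=3 col=0 char='t'
After 8 (j): row=3 col=0 char='t'
After 9 (b): row=2 col=7 char='n'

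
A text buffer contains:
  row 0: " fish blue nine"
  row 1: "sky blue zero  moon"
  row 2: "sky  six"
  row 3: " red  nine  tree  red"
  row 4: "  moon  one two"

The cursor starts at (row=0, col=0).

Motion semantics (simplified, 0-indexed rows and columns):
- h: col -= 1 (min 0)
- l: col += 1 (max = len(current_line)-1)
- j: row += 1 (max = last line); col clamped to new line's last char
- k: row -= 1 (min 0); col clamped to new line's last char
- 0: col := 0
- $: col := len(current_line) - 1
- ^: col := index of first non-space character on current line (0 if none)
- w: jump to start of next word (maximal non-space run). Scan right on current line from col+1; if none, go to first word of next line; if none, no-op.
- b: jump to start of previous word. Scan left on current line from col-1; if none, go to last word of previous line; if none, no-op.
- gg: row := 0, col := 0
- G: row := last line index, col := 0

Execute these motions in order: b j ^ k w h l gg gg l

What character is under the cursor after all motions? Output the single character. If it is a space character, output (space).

After 1 (b): row=0 col=0 char='_'
After 2 (j): row=1 col=0 char='s'
After 3 (^): row=1 col=0 char='s'
After 4 (k): row=0 col=0 char='_'
After 5 (w): row=0 col=1 char='f'
After 6 (h): row=0 col=0 char='_'
After 7 (l): row=0 col=1 char='f'
After 8 (gg): row=0 col=0 char='_'
After 9 (gg): row=0 col=0 char='_'
After 10 (l): row=0 col=1 char='f'

Answer: f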